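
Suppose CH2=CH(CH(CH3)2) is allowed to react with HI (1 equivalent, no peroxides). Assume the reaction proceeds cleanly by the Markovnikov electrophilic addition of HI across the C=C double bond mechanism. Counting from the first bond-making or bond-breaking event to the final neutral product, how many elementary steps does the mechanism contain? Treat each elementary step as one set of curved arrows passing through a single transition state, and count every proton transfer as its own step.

3

Step 1: The π electrons of the C=C bond attack a proton of HI; Markovnikov addition places the new C–H on the less-substituted alkene carbon, so the positive charge ends up on the more-substituted carbon — a secondary carbocation. The H–I bond breaks heterolytically, releasing I⁻.
Step 2: A hydride (H with its bonding pair) migrates from the adjacent isopropyl carbon to the cationic centre — a 1,2-hydride shift — upgrading the secondary cation to a tertiary one.
Step 3: Nucleophilic attack by I⁻ on the carbocation completes the addition, giving R–I.
Total: 3 elementary steps.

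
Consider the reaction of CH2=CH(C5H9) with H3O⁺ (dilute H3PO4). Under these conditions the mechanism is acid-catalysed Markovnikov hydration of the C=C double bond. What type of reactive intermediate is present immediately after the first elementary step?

Step 1: The π electrons of the C=C bond attack a proton of H3O⁺; Markovnikov addition places the new C–H on the less-substituted alkene carbon, so the positive charge ends up on the more-substituted carbon — a secondary carbocation. H2O is released.
After step 1 the species present is a secondary carbocation.

secondary carbocation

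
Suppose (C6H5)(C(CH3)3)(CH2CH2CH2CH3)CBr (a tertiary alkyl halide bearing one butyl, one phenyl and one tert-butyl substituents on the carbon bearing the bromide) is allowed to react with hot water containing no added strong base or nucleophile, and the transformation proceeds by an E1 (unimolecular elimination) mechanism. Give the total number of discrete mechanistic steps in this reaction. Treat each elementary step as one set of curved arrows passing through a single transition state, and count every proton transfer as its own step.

Step 1: Unassisted departure of Br⁻ (taking the C–Br bonding pair) generates a tertiary carbocation.
(No 1,2-shift: no single shift to an adjacent carbon would give a more stable cation.)
Step 2: Loss of a β-proton to a water molecule of the solvent: the C–H bonding pair collapses toward the cationic carbon to form the C=C π bond, yielding the alkene.
Total: 2 elementary steps.

2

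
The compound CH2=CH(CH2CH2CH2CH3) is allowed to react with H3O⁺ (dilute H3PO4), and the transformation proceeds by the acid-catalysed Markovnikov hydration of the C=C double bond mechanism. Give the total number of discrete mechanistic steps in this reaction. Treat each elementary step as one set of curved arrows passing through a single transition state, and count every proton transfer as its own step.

Step 1: Electrophilic addition begins with the π(C=C) electrons forming a bond to the proton of H3O⁺. Following Markovnikov's rule, the resulting cation is secondary. H2O is released.
(No 1,2-shift: no single shift to an adjacent carbon would give a more stable cation.)
Step 2: Nucleophilic capture of the cation by H2O produces the protonated alcohol (an oxonium ion).
Step 3: H2O removes a proton from the oxonium oxygen, regenerating H3O⁺ and giving the neutral alcohol.
Total: 3 elementary steps.

3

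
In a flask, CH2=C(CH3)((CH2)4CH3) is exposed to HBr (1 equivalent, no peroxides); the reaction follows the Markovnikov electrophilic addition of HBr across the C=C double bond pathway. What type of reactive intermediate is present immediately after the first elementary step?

tertiary carbocation

Step 1: Electrophilic addition begins with the π(C=C) electrons forming a bond to the proton of HBr. Following Markovnikov's rule, the resulting cation is tertiary. The H–Br bond breaks heterolytically, releasing Br⁻.
After step 1 the species present is a tertiary carbocation.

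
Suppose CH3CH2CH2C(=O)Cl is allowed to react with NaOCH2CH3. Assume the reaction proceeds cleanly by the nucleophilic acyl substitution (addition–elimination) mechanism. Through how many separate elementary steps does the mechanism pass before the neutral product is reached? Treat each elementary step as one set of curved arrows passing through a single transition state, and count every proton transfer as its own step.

Step 1: CH3CH2O⁻ adds to the carbonyl carbon; the C=O π electrons shift onto oxygen and a tetrahedral alkoxide intermediate forms.
Step 2: Collapse of the tetrahedral intermediate: the alkoxide oxygen pushes its lone pair back to re-form C=O while Cl⁻ leaves.
Total: 2 elementary steps.

2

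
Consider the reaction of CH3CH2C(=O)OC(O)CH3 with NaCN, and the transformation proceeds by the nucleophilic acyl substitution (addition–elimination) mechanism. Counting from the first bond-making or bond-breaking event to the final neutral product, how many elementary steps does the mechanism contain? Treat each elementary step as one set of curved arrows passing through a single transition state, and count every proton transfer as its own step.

2

Step 1: A lone pair on the C of CN⁻ attacks the electrophilic acyl carbon; the π(C=O) electrons move onto oxygen, giving a tetrahedral intermediate.
Step 2: Collapse of the tetrahedral intermediate: the alkoxide oxygen pushes its lone pair back to re-form C=O while CH3CO2⁻ leaves.
Total: 2 elementary steps.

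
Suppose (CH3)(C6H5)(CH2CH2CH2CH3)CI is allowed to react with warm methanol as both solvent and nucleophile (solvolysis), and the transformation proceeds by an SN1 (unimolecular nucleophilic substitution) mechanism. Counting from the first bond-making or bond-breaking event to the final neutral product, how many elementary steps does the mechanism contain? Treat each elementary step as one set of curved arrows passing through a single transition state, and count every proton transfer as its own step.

3

Step 1: Unassisted departure of I⁻ (taking the C–I bonding pair) generates a tertiary carbocation.
(No 1,2-shift: no single shift to an adjacent carbon would give a more stable cation.)
Step 2: CH3OH donates an oxygen lone pair into the empty p orbital of the cation, giving a protonated ether (an oxonium ion).
Step 3: A second solvent molecule removes the proton on oxygen, giving the neutral ether product.
Total: 3 elementary steps.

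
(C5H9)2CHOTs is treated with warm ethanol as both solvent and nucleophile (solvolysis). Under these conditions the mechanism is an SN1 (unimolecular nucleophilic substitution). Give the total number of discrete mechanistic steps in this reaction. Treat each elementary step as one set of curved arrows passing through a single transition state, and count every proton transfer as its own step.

4

Step 1: Unassisted departure of TsO⁻ (taking the C–O bonding pair) generates a secondary carbocation.
Step 2: A hydride (H with its bonding pair) migrates from the adjacent cyclopentyl carbon to the cationic centre — a 1,2-hydride shift — upgrading the secondary cation to a tertiary one.
Step 3: CH3CH2OH donates an oxygen lone pair into the empty p orbital of the cation, giving a protonated ether (an oxonium ion).
Step 4: A second solvent molecule removes the proton on oxygen, giving the neutral ether product.
Total: 4 elementary steps.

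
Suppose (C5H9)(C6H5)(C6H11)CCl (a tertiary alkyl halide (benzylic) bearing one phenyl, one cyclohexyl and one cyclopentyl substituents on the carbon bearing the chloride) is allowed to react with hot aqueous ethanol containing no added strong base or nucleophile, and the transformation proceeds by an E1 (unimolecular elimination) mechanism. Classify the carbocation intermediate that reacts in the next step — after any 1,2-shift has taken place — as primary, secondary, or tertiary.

tertiary

Step 1: Rate-determining heterolysis of the C–Cl bond gives Cl⁻ and a tertiary carbocation.
No single 1,2-shift to an adjacent carbon would give a more-substituted cation, so no rearrangement occurs.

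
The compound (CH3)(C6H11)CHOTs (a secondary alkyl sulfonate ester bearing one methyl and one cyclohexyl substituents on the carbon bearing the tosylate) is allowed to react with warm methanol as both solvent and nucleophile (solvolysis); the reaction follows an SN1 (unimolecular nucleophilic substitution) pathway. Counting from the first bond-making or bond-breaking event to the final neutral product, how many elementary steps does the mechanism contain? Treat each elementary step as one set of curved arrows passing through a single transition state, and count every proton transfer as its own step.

4

Step 1: Ionisation: the C–O σ-bond cleaves heterolytically; both bonding electrons depart with TsO⁻, leaving a secondary carbocation at the α-carbon.
Step 2: Carbocation rearrangement: a 1,2-hydride shift from the adjacent cyclohexyl carbon converts the initially-formed secondary cation into the more stable tertiary cation.
Step 3: Nucleophilic capture: the oxygen of CH3OH bonds to the cationic carbon, producing an oxonium-ion intermediate.
Step 4: Deprotonation of the oxonium oxygen by solvent methanol yields the neutral ether.
Total: 4 elementary steps.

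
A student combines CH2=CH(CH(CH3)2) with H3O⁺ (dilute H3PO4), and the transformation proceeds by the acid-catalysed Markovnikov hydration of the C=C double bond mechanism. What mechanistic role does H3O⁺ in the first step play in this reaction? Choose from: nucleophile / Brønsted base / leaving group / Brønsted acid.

Brønsted acid

Step 1: Electrophilic addition begins with the π(C=C) electrons forming a bond to the proton of H3O⁺. Following Markovnikov's rule, the resulting cation is secondary. H2O is released.
H3O⁺ in the first step donates a proton in a proton-transfer step — a Brønsted acid.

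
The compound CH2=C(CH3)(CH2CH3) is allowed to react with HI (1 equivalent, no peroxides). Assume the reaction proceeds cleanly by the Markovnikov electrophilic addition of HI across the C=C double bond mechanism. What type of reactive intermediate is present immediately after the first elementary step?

Step 1: Protonation of the alkene by HI: the π bond acts as the nucleophile and picks up H⁺, giving the more stable (Markovnikov) tertiary carbocation. The H–I bond breaks heterolytically, releasing I⁻.
After step 1 the species present is a tertiary carbocation.

tertiary carbocation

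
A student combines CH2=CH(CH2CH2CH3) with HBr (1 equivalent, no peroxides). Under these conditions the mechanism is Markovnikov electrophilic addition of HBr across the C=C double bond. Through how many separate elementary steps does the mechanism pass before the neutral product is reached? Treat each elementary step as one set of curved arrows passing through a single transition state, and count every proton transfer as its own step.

Step 1: Protonation of the alkene by HBr: the π bond acts as the nucleophile and picks up H⁺, giving the more stable (Markovnikov) secondary carbocation. The H–Br bond breaks heterolytically, releasing Br⁻.
(No 1,2-shift: no single shift to an adjacent carbon would give a more stable cation.)
Step 2: The Br⁻ anion donates a lone pair to the carbocation, forming the new C–Br σ-bond and giving the neutral alkyl halide.
Total: 2 elementary steps.

2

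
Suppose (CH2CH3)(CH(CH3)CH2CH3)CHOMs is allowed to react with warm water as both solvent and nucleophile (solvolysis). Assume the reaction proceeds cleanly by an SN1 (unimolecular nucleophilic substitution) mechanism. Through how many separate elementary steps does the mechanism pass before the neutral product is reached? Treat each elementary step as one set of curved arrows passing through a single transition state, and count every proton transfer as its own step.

Step 1: Unassisted departure of MsO⁻ (taking the C–O bonding pair) generates a secondary carbocation.
Step 2: A hydride (H with its bonding pair) migrates from the adjacent sec-butyl carbon to the cationic centre — a 1,2-hydride shift — upgrading the secondary cation to a tertiary one.
Step 3: H2O donates an oxygen lone pair into the empty p orbital of the cation, giving a protonated alcohol (an oxonium ion).
Step 4: Deprotonation of the oxonium oxygen by solvent water yields the neutral alcohol.
Total: 4 elementary steps.

4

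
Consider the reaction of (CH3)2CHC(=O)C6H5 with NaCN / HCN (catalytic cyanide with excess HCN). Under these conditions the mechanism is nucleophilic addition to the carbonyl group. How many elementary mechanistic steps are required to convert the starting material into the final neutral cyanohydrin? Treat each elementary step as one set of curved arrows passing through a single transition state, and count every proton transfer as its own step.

Step 1: CN⁻ attacks the sp² carbonyl carbon; the C=O π bond breaks and the electrons end up as a lone pair on the alkoxide oxygen of the tetrahedral intermediate.
Step 2: The alkoxide is protonated in situ by undissociated HCN, yielding a cyanohydrin; the CN⁻ so formed carries on the cycle.
Total: 2 elementary steps.

2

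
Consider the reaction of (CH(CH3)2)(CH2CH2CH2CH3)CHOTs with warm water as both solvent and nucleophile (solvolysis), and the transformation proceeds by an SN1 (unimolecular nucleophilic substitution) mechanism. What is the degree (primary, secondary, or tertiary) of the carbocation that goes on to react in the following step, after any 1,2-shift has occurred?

Step 1: Rate-determining heterolysis of the C–O bond gives TsO⁻ and a secondary carbocation.
Step 2: Carbocation rearrangement: a 1,2-hydride shift from the adjacent isopropyl carbon converts the initially-formed secondary cation into the more stable tertiary cation.
The cation rearranges from secondary to tertiary via a 1,2-hydride shift from the adjacent isopropyl carbon; the tertiary cation is what reacts next.

tertiary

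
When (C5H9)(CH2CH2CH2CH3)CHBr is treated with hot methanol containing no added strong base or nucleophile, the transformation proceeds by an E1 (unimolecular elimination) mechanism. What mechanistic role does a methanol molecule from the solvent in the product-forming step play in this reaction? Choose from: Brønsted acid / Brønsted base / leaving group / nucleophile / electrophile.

Brønsted base

Step 3: A weak base (a methanol molecule from the solvent) removes a proton from a carbon adjacent to the cationic centre; the electrons of that C–H bond become the new π(C=C) bond, giving the alkene.
A methanol molecule from the solvent in the product-forming step accepts a proton in a proton-transfer step — a Brønsted base.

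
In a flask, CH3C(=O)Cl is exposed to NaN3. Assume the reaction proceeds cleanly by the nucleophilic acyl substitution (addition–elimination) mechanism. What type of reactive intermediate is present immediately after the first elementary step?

Step 1: N3⁻ adds to the carbonyl carbon; the C=O π electrons shift onto oxygen and a tetrahedral alkoxide intermediate forms.
After step 1 the species present is a tetrahedral intermediate.

tetrahedral intermediate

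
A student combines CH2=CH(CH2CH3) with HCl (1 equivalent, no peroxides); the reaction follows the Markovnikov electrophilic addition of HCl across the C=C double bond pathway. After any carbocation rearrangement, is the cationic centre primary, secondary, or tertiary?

Step 1: The π electrons of the C=C bond attack a proton of HCl; Markovnikov addition places the new C–H on the less-substituted alkene carbon, so the positive charge ends up on the more-substituted carbon — a secondary carbocation. The H–Cl bond breaks heterolytically, releasing Cl⁻.
No single 1,2-shift to an adjacent carbon would give a more-substituted cation, so no rearrangement occurs.

secondary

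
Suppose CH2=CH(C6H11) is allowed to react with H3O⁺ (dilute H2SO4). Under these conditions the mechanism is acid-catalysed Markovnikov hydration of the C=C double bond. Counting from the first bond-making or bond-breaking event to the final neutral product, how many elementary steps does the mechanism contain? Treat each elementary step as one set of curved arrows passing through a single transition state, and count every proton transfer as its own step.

4

Step 1: Electrophilic addition begins with the π(C=C) electrons forming a bond to the proton of H3O⁺. Following Markovnikov's rule, the resulting cation is secondary. H2O is released.
Step 2: Carbocation rearrangement: a 1,2-hydride shift from the adjacent cyclohexyl carbon converts the initially-formed secondary cation into the more stable tertiary cation.
Step 3: Nucleophilic capture of the cation by H2O produces the protonated alcohol (an oxonium ion).
Step 4: Deprotonation of the oxonium ion by a water molecule delivers the neutral alcohol and regenerates the acid catalyst.
Total: 4 elementary steps.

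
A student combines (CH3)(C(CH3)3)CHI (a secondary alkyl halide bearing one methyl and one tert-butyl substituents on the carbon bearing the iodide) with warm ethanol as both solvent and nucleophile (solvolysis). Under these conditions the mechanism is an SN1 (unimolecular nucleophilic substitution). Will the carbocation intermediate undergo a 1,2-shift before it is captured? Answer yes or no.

The first-formed carbocation is secondary.
The adjacent tert-butyl carbon has no hydrogen but bears methyl groups; migration of one methyl with its bonding pair (a 1,2-methyl shift) places the charge on a tertiary centre.
Tertiary is more stable than secondary, so the shift occurs.

yes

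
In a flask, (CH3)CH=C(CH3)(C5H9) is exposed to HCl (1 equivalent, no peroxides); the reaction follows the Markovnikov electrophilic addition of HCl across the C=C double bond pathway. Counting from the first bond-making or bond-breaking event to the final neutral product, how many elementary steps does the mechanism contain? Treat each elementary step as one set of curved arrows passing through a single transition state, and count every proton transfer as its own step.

2

Step 1: Protonation of the alkene by HCl: the π bond acts as the nucleophile and picks up H⁺, giving the more stable (Markovnikov) tertiary carbocation. The H–Cl bond breaks heterolytically, releasing Cl⁻.
(No 1,2-shift: no single shift to an adjacent carbon would give a more stable cation.)
Step 2: Cl⁻ captures the cation: a lone pair on Cl⁻ fills the empty p orbital, producing the alkyl halide product.
Total: 2 elementary steps.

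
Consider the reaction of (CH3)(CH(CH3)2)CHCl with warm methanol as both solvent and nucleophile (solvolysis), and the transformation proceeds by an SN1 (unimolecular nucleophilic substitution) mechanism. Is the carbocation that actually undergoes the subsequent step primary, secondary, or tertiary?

Step 1: The C–Cl bond breaks with both electrons going to the chloride; Cl⁻ leaves and a secondary carbocation remains.
Step 2: Carbocation rearrangement: a 1,2-hydride shift from the adjacent isopropyl carbon converts the initially-formed secondary cation into the more stable tertiary cation.
The cation rearranges from secondary to tertiary via a 1,2-hydride shift from the adjacent isopropyl carbon; the tertiary cation is what reacts next.

tertiary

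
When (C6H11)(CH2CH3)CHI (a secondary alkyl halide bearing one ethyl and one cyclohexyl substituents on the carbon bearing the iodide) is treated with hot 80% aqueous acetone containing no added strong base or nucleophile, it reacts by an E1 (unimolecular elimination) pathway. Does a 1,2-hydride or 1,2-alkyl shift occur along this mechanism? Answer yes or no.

yes

The first-formed carbocation is secondary.
The adjacent cyclohexyl carbon already bears 2 other carbon substituents and has a hydrogen to migrate; after a 1,2-hydride shift from that carbon the positive charge sits on a tertiary centre.
Tertiary is more stable than secondary, so the shift occurs.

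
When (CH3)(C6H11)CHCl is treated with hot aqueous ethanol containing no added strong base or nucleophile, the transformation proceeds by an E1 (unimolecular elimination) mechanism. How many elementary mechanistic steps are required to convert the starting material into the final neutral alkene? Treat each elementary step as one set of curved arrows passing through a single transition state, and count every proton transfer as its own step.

3

Step 1: Rate-determining heterolysis of the C–Cl bond gives Cl⁻ and a secondary carbocation.
Step 2: Carbocation rearrangement: a 1,2-hydride shift from the adjacent cyclohexyl carbon converts the initially-formed secondary cation into the more stable tertiary cation.
Step 3: A weak base (a water (or ethanol) molecule from the solvent) removes a proton from a carbon adjacent to the cationic centre; the electrons of that C–H bond become the new π(C=C) bond, giving the alkene.
Total: 3 elementary steps.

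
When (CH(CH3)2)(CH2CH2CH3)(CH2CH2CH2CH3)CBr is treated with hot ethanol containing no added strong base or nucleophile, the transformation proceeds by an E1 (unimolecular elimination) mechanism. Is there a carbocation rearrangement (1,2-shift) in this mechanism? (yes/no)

The first-formed carbocation is tertiary.
No single 1,2-shift to an adjacent carbon would produce a more-substituted cation than the one already present, so no rearrangement occurs.

no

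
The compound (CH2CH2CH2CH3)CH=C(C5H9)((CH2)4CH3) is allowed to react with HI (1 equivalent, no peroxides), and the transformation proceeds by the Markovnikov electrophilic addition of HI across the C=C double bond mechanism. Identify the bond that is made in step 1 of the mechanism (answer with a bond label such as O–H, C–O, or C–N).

Step 1: Protonation of the alkene by HI: the π bond acts as the nucleophile and picks up H⁺, giving the more stable (Markovnikov) tertiary carbocation. The H–I bond breaks heterolytically, releasing I⁻.
The bond formed in this step is the C–H bond.

C–H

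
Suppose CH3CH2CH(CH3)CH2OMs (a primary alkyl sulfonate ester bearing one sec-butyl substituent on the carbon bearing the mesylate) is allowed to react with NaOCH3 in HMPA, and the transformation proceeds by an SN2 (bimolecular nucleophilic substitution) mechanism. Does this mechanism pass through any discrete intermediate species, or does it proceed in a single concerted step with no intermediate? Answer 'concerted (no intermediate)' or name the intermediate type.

concerted (no intermediate)

CH3O⁻ attacks the back face of the α-carbon while MsO⁻ departs with the C–O bonding pair — a single concerted displacement through a pentacoordinate transition state.
All bond changes occur in one transition state; no discrete intermediate is formed.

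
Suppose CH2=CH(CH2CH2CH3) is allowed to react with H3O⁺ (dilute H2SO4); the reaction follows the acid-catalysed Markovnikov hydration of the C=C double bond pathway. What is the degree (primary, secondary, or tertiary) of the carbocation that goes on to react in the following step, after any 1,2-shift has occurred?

secondary

Step 1: Electrophilic addition begins with the π(C=C) electrons forming a bond to the proton of H3O⁺. Following Markovnikov's rule, the resulting cation is secondary. H2O is released.
No single 1,2-shift to an adjacent carbon would give a more-substituted cation, so no rearrangement occurs.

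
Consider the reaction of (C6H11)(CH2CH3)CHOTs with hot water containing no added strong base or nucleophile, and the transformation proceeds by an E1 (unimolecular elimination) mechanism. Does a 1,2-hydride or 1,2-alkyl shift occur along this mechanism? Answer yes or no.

The first-formed carbocation is secondary.
The adjacent cyclohexyl carbon already bears 2 other carbon substituents and has a hydrogen to migrate; after a 1,2-hydride shift from that carbon the positive charge sits on a tertiary centre.
Tertiary is more stable than secondary, so the shift occurs.

yes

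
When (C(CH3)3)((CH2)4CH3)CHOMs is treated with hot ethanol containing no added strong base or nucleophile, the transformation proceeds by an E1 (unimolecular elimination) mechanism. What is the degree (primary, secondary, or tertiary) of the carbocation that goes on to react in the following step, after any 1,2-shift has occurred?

tertiary

Step 1: Unassisted departure of MsO⁻ (taking the C–O bonding pair) generates a secondary carbocation.
Step 2: A 1,2-methyl shift from the adjacent tert-butyl carbon moves the positive charge from the secondary centre to an adjacent carbon, generating a more stable tertiary carbocation.
The cation rearranges from secondary to tertiary via a 1,2-methyl shift from the adjacent tert-butyl carbon; the tertiary cation is what reacts next.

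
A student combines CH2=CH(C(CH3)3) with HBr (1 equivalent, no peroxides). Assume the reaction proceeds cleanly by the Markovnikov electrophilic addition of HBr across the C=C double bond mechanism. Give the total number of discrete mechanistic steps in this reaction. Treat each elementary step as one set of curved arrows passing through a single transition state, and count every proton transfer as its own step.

Step 1: Electrophilic addition begins with the π(C=C) electrons forming a bond to the proton of HBr. Following Markovnikov's rule, the resulting cation is secondary. The H–Br bond breaks heterolytically, releasing Br⁻.
Step 2: A 1,2-methyl shift from the adjacent tert-butyl carbon moves the positive charge from the secondary centre to an adjacent carbon, generating a more stable tertiary carbocation.
Step 3: The Br⁻ anion donates a lone pair to the carbocation, forming the new C–Br σ-bond and giving the neutral alkyl halide.
Total: 3 elementary steps.

3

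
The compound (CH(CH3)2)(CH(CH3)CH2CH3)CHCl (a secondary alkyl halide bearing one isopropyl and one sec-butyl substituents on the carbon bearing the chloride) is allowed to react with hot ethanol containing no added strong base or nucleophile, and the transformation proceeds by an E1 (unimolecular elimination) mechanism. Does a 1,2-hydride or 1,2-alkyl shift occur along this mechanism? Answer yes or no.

yes

The first-formed carbocation is secondary.
The adjacent isopropyl carbon already bears 2 other carbon substituents and has a hydrogen to migrate; after a 1,2-hydride shift from that carbon the positive charge sits on a tertiary centre.
Tertiary is more stable than secondary, so the shift occurs.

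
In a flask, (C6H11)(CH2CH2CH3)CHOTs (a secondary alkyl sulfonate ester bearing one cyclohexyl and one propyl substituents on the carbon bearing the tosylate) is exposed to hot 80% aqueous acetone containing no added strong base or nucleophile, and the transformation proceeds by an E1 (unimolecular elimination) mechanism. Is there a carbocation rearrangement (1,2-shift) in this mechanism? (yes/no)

The first-formed carbocation is secondary.
The adjacent cyclohexyl carbon already bears 2 other carbon substituents and has a hydrogen to migrate; after a 1,2-hydride shift from that carbon the positive charge sits on a tertiary centre.
Tertiary is more stable than secondary, so the shift occurs.

yes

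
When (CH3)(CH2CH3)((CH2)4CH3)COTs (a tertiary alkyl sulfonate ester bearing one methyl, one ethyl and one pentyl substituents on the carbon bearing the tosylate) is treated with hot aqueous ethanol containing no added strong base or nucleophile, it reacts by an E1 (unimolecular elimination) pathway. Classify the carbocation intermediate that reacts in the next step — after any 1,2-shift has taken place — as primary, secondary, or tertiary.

Step 1: Unassisted departure of TsO⁻ (taking the C–O bonding pair) generates a tertiary carbocation.
No single 1,2-shift to an adjacent carbon would give a more-substituted cation, so no rearrangement occurs.

tertiary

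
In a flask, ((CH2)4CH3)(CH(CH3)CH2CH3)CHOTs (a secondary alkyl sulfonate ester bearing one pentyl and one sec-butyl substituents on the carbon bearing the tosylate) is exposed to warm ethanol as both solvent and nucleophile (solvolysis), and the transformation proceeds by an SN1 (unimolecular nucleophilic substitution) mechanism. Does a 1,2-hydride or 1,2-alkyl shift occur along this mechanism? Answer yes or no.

The first-formed carbocation is secondary.
The adjacent sec-butyl carbon already bears 2 other carbon substituents and has a hydrogen to migrate; after a 1,2-hydride shift from that carbon the positive charge sits on a tertiary centre.
Tertiary is more stable than secondary, so the shift occurs.

yes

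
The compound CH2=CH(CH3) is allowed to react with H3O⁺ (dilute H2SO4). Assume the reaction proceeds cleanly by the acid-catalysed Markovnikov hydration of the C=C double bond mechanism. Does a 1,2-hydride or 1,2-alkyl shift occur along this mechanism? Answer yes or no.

no

The first-formed carbocation is secondary.
No single 1,2-shift to an adjacent carbon would produce a more-substituted cation than the one already present, so no rearrangement occurs.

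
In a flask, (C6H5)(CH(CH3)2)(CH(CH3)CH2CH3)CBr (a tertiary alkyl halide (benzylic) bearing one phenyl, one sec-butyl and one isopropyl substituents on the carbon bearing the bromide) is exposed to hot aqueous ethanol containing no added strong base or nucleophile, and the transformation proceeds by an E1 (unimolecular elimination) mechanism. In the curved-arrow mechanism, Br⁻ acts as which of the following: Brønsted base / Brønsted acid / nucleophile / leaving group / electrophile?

leaving group

Step 1: Ionisation: the C–Br σ-bond cleaves heterolytically; both bonding electrons depart with Br⁻, leaving a tertiary carbocation at the α-carbon.
Br⁻ departs with both electrons of the breaking σ-bond — that is the definition of a leaving group.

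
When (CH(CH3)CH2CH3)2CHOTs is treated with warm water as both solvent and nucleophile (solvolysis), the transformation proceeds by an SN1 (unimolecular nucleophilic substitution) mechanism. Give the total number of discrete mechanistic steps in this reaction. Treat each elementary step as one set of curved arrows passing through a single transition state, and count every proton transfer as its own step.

4

Step 1: Ionisation: the C–O σ-bond cleaves heterolytically; both bonding electrons depart with TsO⁻, leaving a secondary carbocation at the α-carbon.
Step 2: Carbocation rearrangement: a 1,2-hydride shift from the adjacent sec-butyl carbon converts the initially-formed secondary cation into the more stable tertiary cation.
Step 3: H2O donates an oxygen lone pair into the empty p orbital of the cation, giving a protonated alcohol (an oxonium ion).
Step 4: Deprotonation of the oxonium oxygen by solvent water yields the neutral alcohol.
Total: 4 elementary steps.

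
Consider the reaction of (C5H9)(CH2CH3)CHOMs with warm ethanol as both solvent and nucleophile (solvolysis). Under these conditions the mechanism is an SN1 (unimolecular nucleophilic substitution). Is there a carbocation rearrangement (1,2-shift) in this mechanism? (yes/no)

yes

The first-formed carbocation is secondary.
The adjacent cyclopentyl carbon already bears 2 other carbon substituents and has a hydrogen to migrate; after a 1,2-hydride shift from that carbon the positive charge sits on a tertiary centre.
Tertiary is more stable than secondary, so the shift occurs.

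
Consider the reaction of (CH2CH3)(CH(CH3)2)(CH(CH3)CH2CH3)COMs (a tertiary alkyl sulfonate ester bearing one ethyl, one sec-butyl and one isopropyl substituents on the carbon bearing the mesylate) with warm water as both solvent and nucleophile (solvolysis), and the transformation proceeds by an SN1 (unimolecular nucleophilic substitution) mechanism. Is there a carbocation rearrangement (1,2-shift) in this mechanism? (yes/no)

The first-formed carbocation is tertiary.
No single 1,2-shift to an adjacent carbon would produce a more-substituted cation than the one already present, so no rearrangement occurs.

no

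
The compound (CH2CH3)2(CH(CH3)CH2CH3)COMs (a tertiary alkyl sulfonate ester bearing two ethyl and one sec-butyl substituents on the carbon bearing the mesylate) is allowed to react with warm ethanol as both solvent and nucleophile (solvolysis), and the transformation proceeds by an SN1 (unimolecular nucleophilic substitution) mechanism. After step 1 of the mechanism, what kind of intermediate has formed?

tertiary carbocation

Step 1: Rate-determining heterolysis of the C–O bond gives MsO⁻ and a tertiary carbocation.
After step 1 the species present is a tertiary carbocation.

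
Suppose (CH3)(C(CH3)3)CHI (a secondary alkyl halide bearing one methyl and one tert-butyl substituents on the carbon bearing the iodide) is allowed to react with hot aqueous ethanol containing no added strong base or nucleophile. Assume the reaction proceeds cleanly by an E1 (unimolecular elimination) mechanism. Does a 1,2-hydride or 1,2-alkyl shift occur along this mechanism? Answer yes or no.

yes

The first-formed carbocation is secondary.
The adjacent tert-butyl carbon has no hydrogen but bears methyl groups; migration of one methyl with its bonding pair (a 1,2-methyl shift) places the charge on a tertiary centre.
Tertiary is more stable than secondary, so the shift occurs.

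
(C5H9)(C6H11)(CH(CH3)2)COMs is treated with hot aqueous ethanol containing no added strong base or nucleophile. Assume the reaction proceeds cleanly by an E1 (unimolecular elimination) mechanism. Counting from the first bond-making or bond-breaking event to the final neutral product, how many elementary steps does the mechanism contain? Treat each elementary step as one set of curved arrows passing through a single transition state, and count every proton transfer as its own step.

2

Step 1: Ionisation: the C–O σ-bond cleaves heterolytically; both bonding electrons depart with MsO⁻, leaving a tertiary carbocation at the α-carbon.
(No 1,2-shift: no single shift to an adjacent carbon would give a more stable cation.)
Step 2: A water (or ethanol) molecule (solvent) deprotonates a β-carbon; as the C–H bond breaks, those electrons form the new alkene π bond.
Total: 2 elementary steps.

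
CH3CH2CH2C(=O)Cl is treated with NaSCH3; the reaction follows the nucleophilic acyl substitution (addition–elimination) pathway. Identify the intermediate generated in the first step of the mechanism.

Step 1: Nucleophilic addition of CH3S⁻ to the acyl carbon breaks the π(C=O) bond and yields a tetrahedral, anionic intermediate.
After step 1 the species present is a tetrahedral intermediate.

tetrahedral intermediate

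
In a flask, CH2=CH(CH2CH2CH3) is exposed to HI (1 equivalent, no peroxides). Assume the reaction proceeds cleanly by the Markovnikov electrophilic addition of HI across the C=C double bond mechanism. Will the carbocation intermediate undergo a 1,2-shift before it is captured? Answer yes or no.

The first-formed carbocation is secondary.
No single 1,2-shift to an adjacent carbon would produce a more-substituted cation than the one already present, so no rearrangement occurs.

no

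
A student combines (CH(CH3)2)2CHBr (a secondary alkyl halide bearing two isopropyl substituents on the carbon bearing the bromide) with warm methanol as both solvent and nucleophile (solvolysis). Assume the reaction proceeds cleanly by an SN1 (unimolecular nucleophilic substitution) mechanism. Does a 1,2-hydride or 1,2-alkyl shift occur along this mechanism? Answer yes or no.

yes

The first-formed carbocation is secondary.
The adjacent isopropyl carbon already bears 2 other carbon substituents and has a hydrogen to migrate; after a 1,2-hydride shift from that carbon the positive charge sits on a tertiary centre.
Tertiary is more stable than secondary, so the shift occurs.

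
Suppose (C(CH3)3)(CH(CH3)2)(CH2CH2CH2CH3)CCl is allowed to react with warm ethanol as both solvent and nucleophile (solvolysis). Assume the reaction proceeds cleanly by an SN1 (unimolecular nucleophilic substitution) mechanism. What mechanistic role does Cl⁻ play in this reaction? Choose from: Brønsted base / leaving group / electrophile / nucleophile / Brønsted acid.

leaving group

Step 1: The C–Cl bond breaks with both electrons going to the chloride; Cl⁻ leaves and a tertiary carbocation remains.
Cl⁻ departs with both electrons of the breaking σ-bond — that is the definition of a leaving group.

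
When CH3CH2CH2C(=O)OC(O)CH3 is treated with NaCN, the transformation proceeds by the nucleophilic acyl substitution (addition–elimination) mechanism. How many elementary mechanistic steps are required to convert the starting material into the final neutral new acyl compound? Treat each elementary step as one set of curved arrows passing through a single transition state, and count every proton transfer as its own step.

Step 1: Nucleophilic addition of CN⁻ to the acyl carbon breaks the π(C=O) bond and yields a tetrahedral, anionic intermediate.
Step 2: An oxygen lone pair re-forms the C=O π bond as the C–O σ-bond breaks; CH3CO2⁻ is expelled.
Total: 2 elementary steps.

2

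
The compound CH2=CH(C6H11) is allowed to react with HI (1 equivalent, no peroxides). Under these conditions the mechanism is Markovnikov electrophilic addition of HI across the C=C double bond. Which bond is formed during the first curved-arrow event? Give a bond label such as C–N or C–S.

C–H

Step 1: Protonation of the alkene by HI: the π bond acts as the nucleophile and picks up H⁺, giving the more stable (Markovnikov) secondary carbocation. The H–I bond breaks heterolytically, releasing I⁻.
The bond formed in this step is the C–H bond.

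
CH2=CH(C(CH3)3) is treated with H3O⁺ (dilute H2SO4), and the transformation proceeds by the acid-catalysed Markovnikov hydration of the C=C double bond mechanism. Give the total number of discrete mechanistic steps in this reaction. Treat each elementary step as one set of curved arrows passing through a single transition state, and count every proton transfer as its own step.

Step 1: The π electrons of the C=C bond attack a proton of H3O⁺; Markovnikov addition places the new C–H on the less-substituted alkene carbon, so the positive charge ends up on the more-substituted carbon — a secondary carbocation. H2O is released.
Step 2: Carbocation rearrangement: a 1,2-methyl shift from the adjacent tert-butyl carbon converts the initially-formed secondary cation into the more stable tertiary cation.
Step 3: Nucleophilic capture of the cation by H2O produces the protonated alcohol (an oxonium ion).
Step 4: Deprotonation of the oxonium ion by a water molecule delivers the neutral alcohol and regenerates the acid catalyst.
Total: 4 elementary steps.

4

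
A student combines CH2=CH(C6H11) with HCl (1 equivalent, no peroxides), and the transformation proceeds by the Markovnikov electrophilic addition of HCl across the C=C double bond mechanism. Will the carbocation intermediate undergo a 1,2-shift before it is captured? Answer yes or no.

The first-formed carbocation is secondary.
The adjacent cyclohexyl carbon already bears 2 other carbon substituents and has a hydrogen to migrate; after a 1,2-hydride shift from that carbon the positive charge sits on a tertiary centre.
Tertiary is more stable than secondary, so the shift occurs.

yes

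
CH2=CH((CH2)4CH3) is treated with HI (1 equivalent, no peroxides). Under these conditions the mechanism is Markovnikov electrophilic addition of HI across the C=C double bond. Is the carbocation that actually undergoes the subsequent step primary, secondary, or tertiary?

Step 1: Electrophilic addition begins with the π(C=C) electrons forming a bond to the proton of HI. Following Markovnikov's rule, the resulting cation is secondary. The H–I bond breaks heterolytically, releasing I⁻.
No single 1,2-shift to an adjacent carbon would give a more-substituted cation, so no rearrangement occurs.

secondary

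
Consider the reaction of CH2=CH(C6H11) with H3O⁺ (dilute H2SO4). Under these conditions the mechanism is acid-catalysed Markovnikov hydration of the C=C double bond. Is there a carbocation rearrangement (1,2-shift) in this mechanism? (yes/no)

yes

The first-formed carbocation is secondary.
The adjacent cyclohexyl carbon already bears 2 other carbon substituents and has a hydrogen to migrate; after a 1,2-hydride shift from that carbon the positive charge sits on a tertiary centre.
Tertiary is more stable than secondary, so the shift occurs.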